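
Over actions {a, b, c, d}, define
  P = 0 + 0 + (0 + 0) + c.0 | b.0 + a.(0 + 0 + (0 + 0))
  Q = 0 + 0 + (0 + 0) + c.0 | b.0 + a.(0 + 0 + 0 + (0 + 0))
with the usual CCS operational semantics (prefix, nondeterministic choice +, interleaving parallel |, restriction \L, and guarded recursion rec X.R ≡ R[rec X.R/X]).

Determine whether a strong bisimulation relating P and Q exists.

P's transition system — 5 states:
  u0 = 0 + 0 + (0 + 0) + c.0 | b.0 + a.(0 + 0 + (0 + 0)) → ··a··> u1, ··b··> u2, ··c··> u3
  u1 = 0 + 0 + (0 + 0) → stopped
  u2 = c.0 | 0 → ··c··> u4
  u3 = 0 | b.0 → ··b··> u4
  u4 = 0 | 0 → stopped
Q's transition system — 5 states:
  v0 = 0 + 0 + (0 + 0) + c.0 | b.0 + a.(0 + 0 + 0 + (0 + 0)) → ··a··> v1, ··b··> v2, ··c··> v3
  v1 = 0 + 0 + 0 + (0 + 0) → stopped
  v2 = c.0 | 0 → ··c··> v4
  v3 = 0 | b.0 → ··b··> v4
  v4 = 0 | 0 → stopped
Bisimilarity quotient blocks:
  B0 = {u0, v0}
  B1 = {u3, v3}
  B2 = {u1, u4, v1, v4}
  B3 = {u2, v2}
u0 ∈ B0, v0 ∈ B0 → same block

YES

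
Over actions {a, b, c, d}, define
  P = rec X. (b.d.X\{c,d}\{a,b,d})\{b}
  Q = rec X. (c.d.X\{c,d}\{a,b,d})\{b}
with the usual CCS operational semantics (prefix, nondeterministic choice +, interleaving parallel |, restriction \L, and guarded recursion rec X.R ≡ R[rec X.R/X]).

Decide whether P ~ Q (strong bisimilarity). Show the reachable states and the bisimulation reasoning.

not bisimilar

P's transition system — 1 states:
  p0 = rec X. (b.d.X\{c,d}\{a,b,d})\{b} → ·
Q's transition system — 3 states:
  q0 = rec X. (c.d.X\{c,d}\{a,b,d})\{b} → —c→ q1
  q1 = (d.(rec X. (c.d.X\{c,d}\{a,b,d})\{b})\{c,d}\{a,b,d})\{b} → —d→ q2
  q2 = (rec X. (c.d.X\{c,d}\{a,b,d})\{b})\{c,d}\{a,b,d}\{b} → ·
Partition-refinement fixed point:
  B0 = {p0, q2}
  B1 = {q0}
  B2 = {q1}
p0 ∈ B0, q0 ∈ B1 → different blocks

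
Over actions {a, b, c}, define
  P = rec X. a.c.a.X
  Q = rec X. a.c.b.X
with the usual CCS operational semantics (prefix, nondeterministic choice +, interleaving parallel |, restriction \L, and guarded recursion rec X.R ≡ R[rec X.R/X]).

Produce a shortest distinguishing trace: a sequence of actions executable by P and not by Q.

aca

Reachable graph of P (3 states):
  s0 = rec X. a.c.a.X has moves =a=> s1
  s1 = c.a.(rec X. a.c.a.X) has moves =c=> s2
  s2 = a.(rec X. a.c.a.X) has moves =a=> s0
Reachable graph of Q (3 states):
  t0 = rec X. a.c.b.X has moves =a=> t1
  t1 = c.b.(rec X. a.c.b.X) has moves =c=> t2
  t2 = b.(rec X. a.c.b.X) has moves =b=> t0
Run σ = ⟨aca⟩ on P: start {s0}
  after a @ step 1: {s1}
  after c @ step 2: {s2}
  after a @ step 3: {s0}
  — P admits the full trace.
Run σ = ⟨aca⟩ on Q: start {t0}
  after a @ step 1: {t1}
  after c @ step 2: {t2}
  after a @ step 3: ∅  — Q cannot continue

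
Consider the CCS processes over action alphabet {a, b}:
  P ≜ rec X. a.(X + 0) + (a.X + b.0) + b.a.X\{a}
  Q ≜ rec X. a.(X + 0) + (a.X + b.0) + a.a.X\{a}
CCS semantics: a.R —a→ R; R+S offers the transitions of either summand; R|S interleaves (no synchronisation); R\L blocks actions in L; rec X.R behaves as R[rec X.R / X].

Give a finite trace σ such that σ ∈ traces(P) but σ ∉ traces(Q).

ba

P's transition system — 7 states:
  m0 = rec X. a.(X + 0) + (a.X + b.0) + b.a.X\{a} | =a=> m0, =a=> m1, =b=> m2, =b=> m3
  m1 = (rec X. a.(X + 0) + (a.X + b.0) + b.a.X\{a}) + 0 | =a=> m0, =a=> m1, =b=> m2, =b=> m3
  m2 = 0 | stopped
  m3 = a.(rec X. a.(X + 0) + (a.X + b.0) + b.a.X\{a})\{a} | =a=> m4
  m4 = (rec X. a.(X + 0) + (a.X + b.0) + b.a.X\{a})\{a} | =b=> m5, =b=> m6
  m5 = (a.(rec X. a.(X + 0) + (a.X + b.0) + b.a.X\{a})\{a})\{a} | stopped
  m6 = 0\{a} | stopped
Q's transition system — 6 states:
  n0 = rec X. a.(X + 0) + (a.X + b.0) + a.a.X\{a} | =a=> n0, =a=> n1, =a=> n2, =b=> n3
  n1 = (rec X. a.(X + 0) + (a.X + b.0) + a.a.X\{a}) + 0 | =a=> n0, =a=> n1, =a=> n2, =b=> n3
  n2 = a.(rec X. a.(X + 0) + (a.X + b.0) + a.a.X\{a})\{a} | =a=> n4
  n3 = 0 | stopped
  n4 = (rec X. a.(X + 0) + (a.X + b.0) + a.a.X\{a})\{a} | =b=> n5
  n5 = 0\{a} | stopped
Trace ⟨ba⟩ through P, begin at {m0}:
  [1] b ⇒ {m2, m3}
  [2] a ⇒ {m4}
  P completes σ.
Trace ⟨ba⟩ through Q, begin at {n0}:
  [1] b ⇒ {n3}
  [2] a ⇒ ∅  — Q cannot continue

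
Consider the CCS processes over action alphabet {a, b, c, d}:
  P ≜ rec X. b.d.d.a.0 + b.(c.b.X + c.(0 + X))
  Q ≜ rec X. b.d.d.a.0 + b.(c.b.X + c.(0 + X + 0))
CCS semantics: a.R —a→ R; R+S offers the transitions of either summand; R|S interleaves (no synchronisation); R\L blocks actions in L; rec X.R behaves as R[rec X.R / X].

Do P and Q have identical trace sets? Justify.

Reachable graph of P (8 states):
  p0 = rec X. b.d.d.a.0 + b.(c.b.X + c.(0 + X)) :: =b=> p1, =b=> p2
  p1 = c.b.(rec X. b.d.d.a.0 + b.(c.b.X + c.(0 + X))) + c.(0 + (rec X. b.d.d.a.0 + b.(c.b.X + c.(0 + X)))) :: =c=> p3, =c=> p4
  p2 = d.d.a.0 :: =d=> p5
  p3 = 0 + (rec X. b.d.d.a.0 + b.(c.b.X + c.(0 + X))) :: =b=> p1, =b=> p2
  p4 = b.(rec X. b.d.d.a.0 + b.(c.b.X + c.(0 + X))) :: =b=> p0
  p5 = d.a.0 :: =d=> p6
  p6 = a.0 :: =a=> p7
  p7 = 0 :: ∅
Reachable graph of Q (8 states):
  q0 = rec X. b.d.d.a.0 + b.(c.b.X + c.(0 + X + 0)) :: =b=> q1, =b=> q2
  q1 = c.b.(rec X. b.d.d.a.0 + b.(c.b.X + c.(0 + X + 0))) + c.(0 + (rec X. b.d.d.a.0 + b.(c.b.X + c.(0 + X + 0))) + 0) :: =c=> q3, =c=> q4
  q2 = d.d.a.0 :: =d=> q5
  q3 = 0 + (rec X. b.d.d.a.0 + b.(c.b.X + c.(0 + X + 0))) + 0 :: =b=> q1, =b=> q2
  q4 = b.(rec X. b.d.d.a.0 + b.(c.b.X + c.(0 + X + 0))) :: =b=> q0
  q5 = d.a.0 :: =d=> q6
  q6 = a.0 :: =a=> q7
  q7 = 0 :: ∅
Coarsest stable partition (strong bisimilarity classes):
  B0 = {p0, p3, q0, q3}
  B1 = {p2, q2}
  B2 = {p5, q5}
  B3 = {p6, q6}
  B4 = {p7, q7}
  B5 = {p1, q1}
  B6 = {p4, q4}
p0 ∈ B0, q0 ∈ B0 → same block
Bisimilar ⇒ trace-equivalent.

traces(P) = traces(Q)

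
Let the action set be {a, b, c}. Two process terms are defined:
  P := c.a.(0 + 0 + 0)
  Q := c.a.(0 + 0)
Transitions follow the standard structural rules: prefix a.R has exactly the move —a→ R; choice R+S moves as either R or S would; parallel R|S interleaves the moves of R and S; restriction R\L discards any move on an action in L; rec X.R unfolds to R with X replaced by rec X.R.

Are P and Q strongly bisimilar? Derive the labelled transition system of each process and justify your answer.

LTS(P): 3 reachable states
  p0 = c.a.(0 + 0 + 0) ⊢ =c=> p1
  p1 = a.(0 + 0 + 0) ⊢ =a=> p2
  p2 = 0 + 0 + 0 ⊢ ·
LTS(Q): 3 reachable states
  q0 = c.a.(0 + 0) ⊢ =c=> q1
  q1 = a.(0 + 0) ⊢ =a=> q2
  q2 = 0 + 0 ⊢ ·
Bisimilarity quotient blocks:
  B0 = {p0, q0}
  B1 = {p1, q1}
  B2 = {p2, q2}
p0 ∈ B0, q0 ∈ B0 → same block

P ~ Q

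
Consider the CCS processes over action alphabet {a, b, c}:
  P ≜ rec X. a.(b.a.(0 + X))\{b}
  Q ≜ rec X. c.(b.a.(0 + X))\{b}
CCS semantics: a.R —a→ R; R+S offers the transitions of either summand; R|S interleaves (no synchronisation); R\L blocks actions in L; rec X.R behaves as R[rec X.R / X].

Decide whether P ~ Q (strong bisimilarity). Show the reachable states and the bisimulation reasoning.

P ≁ Q

P's transition system — 2 states:
  m0 = rec X. a.(b.a.(0 + X))\{b} → =a=> m1
  m1 = (b.a.(0 + (rec X. a.(b.a.(0 + X))\{b})))\{b} → ∅
Q's transition system — 2 states:
  n0 = rec X. c.(b.a.(0 + X))\{b} → =c=> n1
  n1 = (b.a.(0 + (rec X. c.(b.a.(0 + X))\{b})))\{b} → ∅
Partition-refinement fixed point:
  B0 = {m0}
  B1 = {m1, n1}
  B2 = {n0}
m0 ∈ B0, n0 ∈ B2 → different blocks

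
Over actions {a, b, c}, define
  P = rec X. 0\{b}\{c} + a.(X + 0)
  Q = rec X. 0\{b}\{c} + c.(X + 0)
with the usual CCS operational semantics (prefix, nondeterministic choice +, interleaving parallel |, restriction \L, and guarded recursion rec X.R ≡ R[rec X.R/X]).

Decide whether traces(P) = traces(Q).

P's transition system — 2 states:
  m0 = rec X. 0\{b}\{c} + a.(X + 0) has moves —a→ m1
  m1 = (rec X. 0\{b}\{c} + a.(X + 0)) + 0 has moves —a→ m1
Q's transition system — 2 states:
  n0 = rec X. 0\{b}\{c} + c.(X + 0) has moves —c→ n1
  n1 = (rec X. 0\{b}\{c} + c.(X + 0)) + 0 has moves —c→ n1
Run σ = ⟨a⟩ on P: start {m0}
  after a @ step 1: {m1}
  P completes σ.
Run σ = ⟨a⟩ on Q: start {n0}
  after a @ step 1: ∅ (Q stuck)

NO — witness ⟨a⟩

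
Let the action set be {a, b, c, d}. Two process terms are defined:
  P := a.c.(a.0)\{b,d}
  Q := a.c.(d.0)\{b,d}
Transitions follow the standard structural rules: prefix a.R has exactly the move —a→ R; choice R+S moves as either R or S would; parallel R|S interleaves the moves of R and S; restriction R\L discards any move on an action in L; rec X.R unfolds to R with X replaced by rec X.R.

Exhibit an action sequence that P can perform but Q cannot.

aca

P's transition system — 4 states:
  u0 = a.c.(a.0)\{b,d} :: —a→ u1
  u1 = c.(a.0)\{b,d} :: —c→ u2
  u2 = (a.0)\{b,d} :: —a→ u3
  u3 = 0\{b,d} :: ·
Q's transition system — 3 states:
  v0 = a.c.(d.0)\{b,d} :: —a→ v1
  v1 = c.(d.0)\{b,d} :: —c→ v2
  v2 = (d.0)\{b,d} :: ·
Trace ⟨aca⟩ through P, begin at {u0}:
  [1] a ⇒ {u1}
  [2] c ⇒ {u2}
  [3] a ⇒ {u3}
  — P admits the full trace.
Trace ⟨aca⟩ through Q, begin at {v0}:
  [1] a ⇒ {v1}
  [2] c ⇒ {v2}
  [3] a ⇒ ∅  — Q cannot continue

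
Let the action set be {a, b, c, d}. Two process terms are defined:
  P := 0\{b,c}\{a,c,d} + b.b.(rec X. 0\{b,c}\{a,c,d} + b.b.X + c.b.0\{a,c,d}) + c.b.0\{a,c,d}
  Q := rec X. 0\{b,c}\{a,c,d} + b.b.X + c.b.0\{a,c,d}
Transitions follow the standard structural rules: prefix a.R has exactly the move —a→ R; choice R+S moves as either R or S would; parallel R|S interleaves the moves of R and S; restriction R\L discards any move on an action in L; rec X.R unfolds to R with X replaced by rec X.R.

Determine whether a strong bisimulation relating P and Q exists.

P's transition system — 5 states:
  m0 = 0\{b,c}\{a,c,d} + b.b.(rec X. 0\{b,c}\{a,c,d} + b.b.X + c.b.0\{a,c,d}) + c.b.0\{a,c,d} | —b→ m1, —c→ m2
  m1 = b.(rec X. 0\{b,c}\{a,c,d} + b.b.X + c.b.0\{a,c,d}) | —b→ m3
  m2 = b.0\{a,c,d} | —b→ m4
  m3 = rec X. 0\{b,c}\{a,c,d} + b.b.X + c.b.0\{a,c,d} | —b→ m1, —c→ m2
  m4 = 0\{a,c,d} | deadlocked
Q's transition system — 4 states:
  n0 = rec X. 0\{b,c}\{a,c,d} + b.b.X + c.b.0\{a,c,d} | —b→ n1, —c→ n2
  n1 = b.(rec X. 0\{b,c}\{a,c,d} + b.b.X + c.b.0\{a,c,d}) | —b→ n0
  n2 = b.0\{a,c,d} | —b→ n3
  n3 = 0\{a,c,d} | deadlocked
Coarsest stable partition (strong bisimilarity classes):
  B0 = {m0, m3, n0}
  B1 = {m1, n1}
  B2 = {m2, n2}
  B3 = {m4, n3}
m0 ∈ B0, n0 ∈ B0 → same block

bisimilar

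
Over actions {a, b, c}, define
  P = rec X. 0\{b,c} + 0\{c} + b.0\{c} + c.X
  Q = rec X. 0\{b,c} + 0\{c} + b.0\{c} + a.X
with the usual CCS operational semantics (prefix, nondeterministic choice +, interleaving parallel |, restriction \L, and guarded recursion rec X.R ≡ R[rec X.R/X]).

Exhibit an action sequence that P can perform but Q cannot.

c

LTS(P): 2 reachable states
  s0 = rec X. 0\{b,c} + 0\{c} + b.0\{c} + c.X :: =b=> s1, =c=> s0
  s1 = 0\{c} :: (no moves)
LTS(Q): 2 reachable states
  t0 = rec X. 0\{b,c} + 0\{c} + b.0\{c} + a.X :: =a=> t0, =b=> t1
  t1 = 0\{c} :: (no moves)
Executing c from P (initial set {s0}):
  step 1 (c): {s0}
  ✓ P
Executing c from Q (initial set {t0}):
  step 1 (c): ∅  — Q cannot continue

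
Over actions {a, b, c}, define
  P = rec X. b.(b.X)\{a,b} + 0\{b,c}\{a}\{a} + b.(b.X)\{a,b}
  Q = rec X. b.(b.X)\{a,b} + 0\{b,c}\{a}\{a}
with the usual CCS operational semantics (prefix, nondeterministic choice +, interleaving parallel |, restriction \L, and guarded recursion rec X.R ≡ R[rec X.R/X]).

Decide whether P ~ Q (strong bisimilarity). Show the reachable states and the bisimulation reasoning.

Reachable graph of P (2 states):
  u0 = rec X. b.(b.X)\{a,b} + 0\{b,c}\{a}\{a} + b.(b.X)\{a,b} ⊢ ··b··> u1
  u1 = (b.(rec X. b.(b.X)\{a,b} + 0\{b,c}\{a}\{a} + b.(b.X)\{a,b}))\{a,b} ⊢ deadlocked
Reachable graph of Q (2 states):
  v0 = rec X. b.(b.X)\{a,b} + 0\{b,c}\{a}\{a} ⊢ ··b··> v1
  v1 = (b.(rec X. b.(b.X)\{a,b} + 0\{b,c}\{a}\{a}))\{a,b} ⊢ deadlocked
Bisimilarity quotient blocks:
  B0 = {u0, v0}
  B1 = {u1, v1}
u0 ∈ B0, v0 ∈ B0 → same block

bisimilar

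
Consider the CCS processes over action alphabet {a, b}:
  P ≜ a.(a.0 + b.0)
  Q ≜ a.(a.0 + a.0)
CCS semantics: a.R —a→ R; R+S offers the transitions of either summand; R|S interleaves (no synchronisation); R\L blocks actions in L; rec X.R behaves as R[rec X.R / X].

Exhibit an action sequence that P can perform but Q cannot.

LTS(P): 3 reachable states
  p0 = a.(a.0 + b.0) :: ··a··> p1
  p1 = a.0 + b.0 :: ··a··> p2, ··b··> p2
  p2 = 0 :: ∅
LTS(Q): 3 reachable states
  q0 = a.(a.0 + a.0) :: ··a··> q1
  q1 = a.0 + a.0 :: ··a··> q2
  q2 = 0 :: ∅
Trace ⟨ab⟩ through P, begin at {p0}:
  after a @ step 1: {p1}
  after b @ step 2: {p2}
  ✓ P
Trace ⟨ab⟩ through Q, begin at {q0}:
  after a @ step 1: {q1}
  after b @ step 2: no successor for Q

ab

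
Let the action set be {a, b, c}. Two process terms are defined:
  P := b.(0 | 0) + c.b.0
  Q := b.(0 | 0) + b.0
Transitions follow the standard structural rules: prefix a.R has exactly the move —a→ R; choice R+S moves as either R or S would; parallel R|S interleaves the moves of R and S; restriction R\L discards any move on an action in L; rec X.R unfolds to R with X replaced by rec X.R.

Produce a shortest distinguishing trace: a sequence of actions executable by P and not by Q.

LTS(P): 4 reachable states
  p0 = b.(0 | 0) + c.b.0 :: =b=> p1, =c=> p2
  p1 = 0 | 0 :: deadlocked
  p2 = b.0 :: =b=> p3
  p3 = 0 :: deadlocked
LTS(Q): 3 reachable states
  q0 = b.(0 | 0) + b.0 :: =b=> q1, =b=> q2
  q1 = 0 :: deadlocked
  q2 = 0 | 0 :: deadlocked
Trace ⟨c⟩ through P, begin at {p0}:
  after c @ step 1: {p2}
  P completes σ.
Trace ⟨c⟩ through Q, begin at {q0}:
  after c @ step 1: ∅ (Q stuck)

c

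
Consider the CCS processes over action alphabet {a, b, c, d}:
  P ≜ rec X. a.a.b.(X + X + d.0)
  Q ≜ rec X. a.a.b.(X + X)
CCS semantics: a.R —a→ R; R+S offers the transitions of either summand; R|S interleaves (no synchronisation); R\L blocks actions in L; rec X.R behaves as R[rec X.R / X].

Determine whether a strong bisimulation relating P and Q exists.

LTS(P): 5 reachable states
  p0 = rec X. a.a.b.(X + X + d.0) has moves ··a··> p1
  p1 = a.b.((rec X. a.a.b.(X + X + d.0)) + (rec X. a.a.b.(X + X + d.0)) + d.0) has moves ··a··> p2
  p2 = b.((rec X. a.a.b.(X + X + d.0)) + (rec X. a.a.b.(X + X + d.0)) + d.0) has moves ··b··> p3
  p3 = (rec X. a.a.b.(X + X + d.0)) + (rec X. a.a.b.(X + X + d.0)) + d.0 has moves ··a··> p1, ··d··> p4
  p4 = 0 has moves ∅
LTS(Q): 4 reachable states
  q0 = rec X. a.a.b.(X + X) has moves ··a··> q1
  q1 = a.b.((rec X. a.a.b.(X + X)) + (rec X. a.a.b.(X + X))) has moves ··a··> q2
  q2 = b.((rec X. a.a.b.(X + X)) + (rec X. a.a.b.(X + X))) has moves ··b··> q3
  q3 = (rec X. a.a.b.(X + X)) + (rec X. a.a.b.(X + X)) has moves ··a··> q1
Bisimilarity quotient blocks:
  B0 = {p0}
  B1 = {p1}
  B2 = {p2}
  B3 = {p3}
  B4 = {p4}
  B5 = {q0, q3}
  B6 = {q1}
  B7 = {q2}
p0 ∈ B0, q0 ∈ B5 → different blocks

P ≁ Q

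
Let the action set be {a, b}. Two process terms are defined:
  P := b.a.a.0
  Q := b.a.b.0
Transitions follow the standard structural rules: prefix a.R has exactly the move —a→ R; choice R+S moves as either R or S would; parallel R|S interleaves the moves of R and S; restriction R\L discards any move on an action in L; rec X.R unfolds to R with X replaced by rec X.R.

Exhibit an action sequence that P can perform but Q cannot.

baa

P's transition system — 4 states:
  m0 = b.a.a.0 | --b--▸ m1
  m1 = a.a.0 | --a--▸ m2
  m2 = a.0 | --a--▸ m3
  m3 = 0 | ∅
Q's transition system — 4 states:
  n0 = b.a.b.0 | --b--▸ n1
  n1 = a.b.0 | --a--▸ n2
  n2 = b.0 | --b--▸ n3
  n3 = 0 | ∅
Executing baa from P (initial set {m0}):
  step 1 (b): {m1}
  step 2 (a): {m2}
  step 3 (a): {m3}
  — P admits the full trace.
Executing baa from Q (initial set {n0}):
  step 1 (b): {n1}
  step 2 (a): {n2}
  step 3 (a): no successor for Q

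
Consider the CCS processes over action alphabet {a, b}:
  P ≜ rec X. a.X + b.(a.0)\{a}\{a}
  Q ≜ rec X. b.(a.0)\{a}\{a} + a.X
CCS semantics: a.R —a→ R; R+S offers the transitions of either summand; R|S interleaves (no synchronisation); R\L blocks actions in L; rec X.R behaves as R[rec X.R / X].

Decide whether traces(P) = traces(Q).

trace-equivalent

Reachable graph of P (2 states):
  u0 = rec X. a.X + b.(a.0)\{a}\{a} has moves =a=> u0, =b=> u1
  u1 = (a.0)\{a}\{a} has moves stopped
Reachable graph of Q (2 states):
  v0 = rec X. b.(a.0)\{a}\{a} + a.X has moves =a=> v0, =b=> v1
  v1 = (a.0)\{a}\{a} has moves stopped
Partition-refinement fixed point:
  B0 = {u0, v0}
  B1 = {u1, v1}
u0 ∈ B0, v0 ∈ B0 → same block
Bisimilar ⇒ trace-equivalent.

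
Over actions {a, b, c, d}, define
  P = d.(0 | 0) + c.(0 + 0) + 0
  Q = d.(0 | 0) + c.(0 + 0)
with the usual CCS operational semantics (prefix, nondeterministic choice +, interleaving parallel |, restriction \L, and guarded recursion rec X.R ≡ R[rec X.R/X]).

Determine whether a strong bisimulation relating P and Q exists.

YES

LTS(P): 3 reachable states
  s0 = d.(0 | 0) + c.(0 + 0) + 0 → -c-> s1, -d-> s2
  s1 = 0 + 0 → stopped
  s2 = 0 | 0 → stopped
LTS(Q): 3 reachable states
  t0 = d.(0 | 0) + c.(0 + 0) → -c-> t1, -d-> t2
  t1 = 0 + 0 → stopped
  t2 = 0 | 0 → stopped
Bisimilarity quotient blocks:
  B0 = {s0, t0}
  B1 = {s1, s2, t1, t2}
s0 ∈ B0, t0 ∈ B0 → same block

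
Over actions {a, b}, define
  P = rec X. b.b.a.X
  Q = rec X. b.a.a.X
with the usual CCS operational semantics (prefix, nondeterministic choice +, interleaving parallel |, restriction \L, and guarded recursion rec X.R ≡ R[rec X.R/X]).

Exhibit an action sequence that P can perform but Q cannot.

LTS(P): 3 reachable states
  u0 = rec X. b.b.a.X :: --b--▸ u1
  u1 = b.a.(rec X. b.b.a.X) :: --b--▸ u2
  u2 = a.(rec X. b.b.a.X) :: --a--▸ u0
LTS(Q): 3 reachable states
  v0 = rec X. b.a.a.X :: --b--▸ v1
  v1 = a.a.(rec X. b.a.a.X) :: --a--▸ v2
  v2 = a.(rec X. b.a.a.X) :: --a--▸ v0
Executing bb from P (initial set {u0}):
  step 1 (b): {u1}
  step 2 (b): {u2}
  P completes σ.
Executing bb from Q (initial set {v0}):
  step 1 (b): {v1}
  step 2 (b): no successor for Q

bb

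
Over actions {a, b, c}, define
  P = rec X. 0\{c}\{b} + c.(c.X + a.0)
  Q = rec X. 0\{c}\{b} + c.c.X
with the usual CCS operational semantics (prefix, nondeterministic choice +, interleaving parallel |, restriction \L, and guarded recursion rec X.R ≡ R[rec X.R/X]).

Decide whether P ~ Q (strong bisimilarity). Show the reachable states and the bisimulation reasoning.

P ≁ Q

P's transition system — 3 states:
  u0 = rec X. 0\{c}\{b} + c.(c.X + a.0) has moves -c-> u1
  u1 = c.(rec X. 0\{c}\{b} + c.(c.X + a.0)) + a.0 has moves -a-> u2, -c-> u0
  u2 = 0 has moves ·
Q's transition system — 2 states:
  v0 = rec X. 0\{c}\{b} + c.c.X has moves -c-> v1
  v1 = c.(rec X. 0\{c}\{b} + c.c.X) has moves -c-> v0
Partition-refinement fixed point:
  B0 = {u0}
  B1 = {u1}
  B2 = {u2}
  B3 = {v0, v1}
u0 ∈ B0, v0 ∈ B3 → different blocks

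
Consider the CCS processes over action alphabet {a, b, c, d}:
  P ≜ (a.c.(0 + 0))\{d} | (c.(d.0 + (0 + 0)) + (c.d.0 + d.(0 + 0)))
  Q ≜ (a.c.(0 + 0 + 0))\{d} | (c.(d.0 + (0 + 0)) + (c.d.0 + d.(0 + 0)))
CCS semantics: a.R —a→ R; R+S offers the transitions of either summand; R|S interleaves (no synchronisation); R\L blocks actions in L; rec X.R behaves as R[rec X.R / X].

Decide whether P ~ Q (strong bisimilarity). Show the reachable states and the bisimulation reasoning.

bisimilar

P's transition system — 15 states:
  u0 = (a.c.(0 + 0))\{d} | (c.(d.0 + (0 + 0)) + (c.d.0 + d.(0 + 0))) | --a--▸ u1, --c--▸ u2, --c--▸ u3, --d--▸ u4
  u1 = (c.(0 + 0))\{d} | (c.(d.0 + (0 + 0)) + (c.d.0 + d.(0 + 0))) | --c--▸ u5, --c--▸ u6, --c--▸ u7, --d--▸ u8
  u2 = (a.c.(0 + 0))\{d} | (d.0 + (0 + 0)) | --a--▸ u6, --d--▸ u9
  u3 = (a.c.(0 + 0))\{d} | d.0 | --a--▸ u7, --d--▸ u9
  u4 = (a.c.(0 + 0))\{d} | (0 + 0) | --a--▸ u8
  u5 = (0 + 0)\{d} | (c.(d.0 + (0 + 0)) + (c.d.0 + d.(0 + 0))) | --c--▸ u10, --c--▸ u11, --d--▸ u12
  u6 = (c.(0 + 0))\{d} | (d.0 + (0 + 0)) | --c--▸ u10, --d--▸ u13
  u7 = (c.(0 + 0))\{d} | d.0 | --c--▸ u11, --d--▸ u13
  u8 = (c.(0 + 0))\{d} | (0 + 0) | --c--▸ u12
  u9 = (a.c.(0 + 0))\{d} | 0 | --a--▸ u13
  u10 = (0 + 0)\{d} | (d.0 + (0 + 0)) | --d--▸ u14
  u11 = (0 + 0)\{d} | d.0 | --d--▸ u14
  u12 = (0 + 0)\{d} | (0 + 0) | ∅
  u13 = (c.(0 + 0))\{d} | 0 | --c--▸ u14
  u14 = (0 + 0)\{d} | 0 | ∅
Q's transition system — 15 states:
  v0 = (a.c.(0 + 0 + 0))\{d} | (c.(d.0 + (0 + 0)) + (c.d.0 + d.(0 + 0))) | --a--▸ v1, --c--▸ v2, --c--▸ v3, --d--▸ v4
  v1 = (c.(0 + 0 + 0))\{d} | (c.(d.0 + (0 + 0)) + (c.d.0 + d.(0 + 0))) | --c--▸ v5, --c--▸ v6, --c--▸ v7, --d--▸ v8
  v2 = (a.c.(0 + 0 + 0))\{d} | (d.0 + (0 + 0)) | --a--▸ v6, --d--▸ v9
  v3 = (a.c.(0 + 0 + 0))\{d} | d.0 | --a--▸ v7, --d--▸ v9
  v4 = (a.c.(0 + 0 + 0))\{d} | (0 + 0) | --a--▸ v8
  v5 = (0 + 0 + 0)\{d} | (c.(d.0 + (0 + 0)) + (c.d.0 + d.(0 + 0))) | --c--▸ v10, --c--▸ v11, --d--▸ v12
  v6 = (c.(0 + 0 + 0))\{d} | (d.0 + (0 + 0)) | --c--▸ v10, --d--▸ v13
  v7 = (c.(0 + 0 + 0))\{d} | d.0 | --c--▸ v11, --d--▸ v13
  v8 = (c.(0 + 0 + 0))\{d} | (0 + 0) | --c--▸ v12
  v9 = (a.c.(0 + 0 + 0))\{d} | 0 | --a--▸ v13
  v10 = (0 + 0 + 0)\{d} | (d.0 + (0 + 0)) | --d--▸ v14
  v11 = (0 + 0 + 0)\{d} | d.0 | --d--▸ v14
  v12 = (0 + 0 + 0)\{d} | (0 + 0) | ∅
  v13 = (c.(0 + 0 + 0))\{d} | 0 | --c--▸ v14
  v14 = (0 + 0 + 0)\{d} | 0 | ∅
Bisimilarity quotient blocks:
  B0 = {u0, v0}
  B1 = {u1, v1}
  B2 = {u13, u8, v13, v8}
  B3 = {u12, u14, v12, v14}
  B4 = {u5, v5}
  B5 = {u10, u11, v10, v11}
  B6 = {u6, u7, v6, v7}
  B7 = {u4, u9, v4, v9}
  B8 = {u2, u3, v2, v3}
u0 ∈ B0, v0 ∈ B0 → same block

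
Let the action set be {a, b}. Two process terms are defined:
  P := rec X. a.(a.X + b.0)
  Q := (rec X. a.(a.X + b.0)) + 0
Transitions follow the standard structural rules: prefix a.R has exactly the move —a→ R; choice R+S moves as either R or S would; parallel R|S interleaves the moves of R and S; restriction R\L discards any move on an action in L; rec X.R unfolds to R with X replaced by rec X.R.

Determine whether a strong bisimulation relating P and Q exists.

P ~ Q

P's transition system — 3 states:
  u0 = rec X. a.(a.X + b.0) → —a→ u1
  u1 = a.(rec X. a.(a.X + b.0)) + b.0 → —a→ u0, —b→ u2
  u2 = 0 → ·
Q's transition system — 4 states:
  v0 = (rec X. a.(a.X + b.0)) + 0 → —a→ v1
  v1 = a.(rec X. a.(a.X + b.0)) + b.0 → —a→ v2, —b→ v3
  v2 = rec X. a.(a.X + b.0) → —a→ v1
  v3 = 0 → ·
Partition-refinement fixed point:
  B0 = {u0, v0, v2}
  B1 = {u1, v1}
  B2 = {u2, v3}
u0 ∈ B0, v0 ∈ B0 → same block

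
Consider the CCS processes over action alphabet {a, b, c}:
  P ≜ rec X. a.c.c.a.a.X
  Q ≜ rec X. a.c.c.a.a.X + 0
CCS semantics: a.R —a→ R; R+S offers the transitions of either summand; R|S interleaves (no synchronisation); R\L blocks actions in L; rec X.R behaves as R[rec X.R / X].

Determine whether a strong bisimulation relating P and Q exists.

LTS(P): 5 reachable states
  m0 = rec X. a.c.c.a.a.X :: ··a··> m1
  m1 = c.c.a.a.(rec X. a.c.c.a.a.X) :: ··c··> m2
  m2 = c.a.a.(rec X. a.c.c.a.a.X) :: ··c··> m3
  m3 = a.a.(rec X. a.c.c.a.a.X) :: ··a··> m4
  m4 = a.(rec X. a.c.c.a.a.X) :: ··a··> m0
LTS(Q): 5 reachable states
  n0 = rec X. a.c.c.a.a.X + 0 :: ··a··> n1
  n1 = c.c.a.a.(rec X. a.c.c.a.a.X + 0) :: ··c··> n2
  n2 = c.a.a.(rec X. a.c.c.a.a.X + 0) :: ··c··> n3
  n3 = a.a.(rec X. a.c.c.a.a.X + 0) :: ··a··> n4
  n4 = a.(rec X. a.c.c.a.a.X + 0) :: ··a··> n0
Bisimilarity quotient blocks:
  B0 = {m0, n0}
  B1 = {m1, n1}
  B2 = {m2, n2}
  B3 = {m3, n3}
  B4 = {m4, n4}
m0 ∈ B0, n0 ∈ B0 → same block

bisimilar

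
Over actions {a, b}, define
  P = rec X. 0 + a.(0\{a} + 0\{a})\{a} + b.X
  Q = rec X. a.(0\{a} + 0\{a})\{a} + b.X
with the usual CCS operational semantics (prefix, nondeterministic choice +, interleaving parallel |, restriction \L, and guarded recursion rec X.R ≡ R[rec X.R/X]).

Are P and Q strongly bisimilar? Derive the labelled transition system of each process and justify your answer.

Reachable graph of P (2 states):
  p0 = rec X. 0 + a.(0\{a} + 0\{a})\{a} + b.X → --a--▸ p1, --b--▸ p0
  p1 = (0\{a} + 0\{a})\{a} → stopped
Reachable graph of Q (2 states):
  q0 = rec X. a.(0\{a} + 0\{a})\{a} + b.X → --a--▸ q1, --b--▸ q0
  q1 = (0\{a} + 0\{a})\{a} → stopped
Coarsest stable partition (strong bisimilarity classes):
  B0 = {p0, q0}
  B1 = {p1, q1}
p0 ∈ B0, q0 ∈ B0 → same block

P ~ Q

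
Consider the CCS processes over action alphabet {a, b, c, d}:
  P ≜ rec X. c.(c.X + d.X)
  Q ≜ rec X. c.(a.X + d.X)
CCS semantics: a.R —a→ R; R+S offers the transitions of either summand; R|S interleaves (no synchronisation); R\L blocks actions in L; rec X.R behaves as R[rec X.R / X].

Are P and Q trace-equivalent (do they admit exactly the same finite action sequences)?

NO — witness ⟨cc⟩

Reachable graph of P (2 states):
  u0 = rec X. c.(c.X + d.X) | -c-> u1
  u1 = c.(rec X. c.(c.X + d.X)) + d.(rec X. c.(c.X + d.X)) | -c-> u0, -d-> u0
Reachable graph of Q (2 states):
  v0 = rec X. c.(a.X + d.X) | -c-> v1
  v1 = a.(rec X. c.(a.X + d.X)) + d.(rec X. c.(a.X + d.X)) | -a-> v0, -d-> v0
Trace ⟨cc⟩ through P, begin at {u0}:
  step 1 (c): {u1}
  step 2 (c): {u0}
  ✓ P
Trace ⟨cc⟩ through Q, begin at {v0}:
  step 1 (c): {v1}
  step 2 (c): ∅  — Q cannot continue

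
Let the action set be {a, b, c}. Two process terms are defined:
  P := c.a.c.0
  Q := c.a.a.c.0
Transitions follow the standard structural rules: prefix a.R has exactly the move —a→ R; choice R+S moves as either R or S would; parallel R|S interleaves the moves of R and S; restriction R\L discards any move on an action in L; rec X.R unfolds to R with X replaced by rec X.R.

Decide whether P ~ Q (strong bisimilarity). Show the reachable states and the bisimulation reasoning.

Reachable graph of P (4 states):
  u0 = c.a.c.0 :: ··c··> u1
  u1 = a.c.0 :: ··a··> u2
  u2 = c.0 :: ··c··> u3
  u3 = 0 :: (no moves)
Reachable graph of Q (5 states):
  v0 = c.a.a.c.0 :: ··c··> v1
  v1 = a.a.c.0 :: ··a··> v2
  v2 = a.c.0 :: ··a··> v3
  v3 = c.0 :: ··c··> v4
  v4 = 0 :: (no moves)
Bisimilarity quotient blocks:
  B0 = {u0}
  B1 = {u1, v2}
  B2 = {u2, v3}
  B3 = {u3, v4}
  B4 = {v0}
  B5 = {v1}
u0 ∈ B0, v0 ∈ B4 → different blocks

P ≁ Q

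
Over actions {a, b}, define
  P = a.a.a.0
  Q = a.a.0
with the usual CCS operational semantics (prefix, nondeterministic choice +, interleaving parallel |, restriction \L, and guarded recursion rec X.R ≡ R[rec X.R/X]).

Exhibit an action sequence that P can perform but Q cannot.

Reachable graph of P (4 states):
  u0 = a.a.a.0 :: =a=> u1
  u1 = a.a.0 :: =a=> u2
  u2 = a.0 :: =a=> u3
  u3 = 0 :: ∅
Reachable graph of Q (3 states):
  v0 = a.a.0 :: =a=> v1
  v1 = a.0 :: =a=> v2
  v2 = 0 :: ∅
Run σ = ⟨aaa⟩ on P: start {u0}
  [1] a ⇒ {u1}
  [2] a ⇒ {u2}
  [3] a ⇒ {u3}
  ✓ P
Run σ = ⟨aaa⟩ on Q: start {v0}
  [1] a ⇒ {v1}
  [2] a ⇒ {v2}
  [3] a ⇒ ∅  — Q cannot continue

aaa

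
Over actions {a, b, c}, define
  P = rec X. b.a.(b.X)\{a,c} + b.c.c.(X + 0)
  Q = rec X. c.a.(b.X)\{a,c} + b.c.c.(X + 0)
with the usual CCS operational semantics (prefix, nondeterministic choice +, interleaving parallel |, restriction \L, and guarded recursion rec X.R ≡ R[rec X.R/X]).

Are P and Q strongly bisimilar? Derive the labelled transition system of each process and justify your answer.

LTS(P): 9 reachable states
  p0 = rec X. b.a.(b.X)\{a,c} + b.c.c.(X + 0) has moves -b-> p1, -b-> p2
  p1 = a.(b.(rec X. b.a.(b.X)\{a,c} + b.c.c.(X + 0)))\{a,c} has moves -a-> p3
  p2 = c.c.((rec X. b.a.(b.X)\{a,c} + b.c.c.(X + 0)) + 0) has moves -c-> p4
  p3 = (b.(rec X. b.a.(b.X)\{a,c} + b.c.c.(X + 0)))\{a,c} has moves -b-> p5
  p4 = c.((rec X. b.a.(b.X)\{a,c} + b.c.c.(X + 0)) + 0) has moves -c-> p6
  p5 = (rec X. b.a.(b.X)\{a,c} + b.c.c.(X + 0))\{a,c} has moves -b-> p7, -b-> p8
  p6 = (rec X. b.a.(b.X)\{a,c} + b.c.c.(X + 0)) + 0 has moves -b-> p1, -b-> p2
  p7 = (a.(b.(rec X. b.a.(b.X)\{a,c} + b.c.c.(X + 0)))\{a,c})\{a,c} has moves stopped
  p8 = (c.c.((rec X. b.a.(b.X)\{a,c} + b.c.c.(X + 0)) + 0))\{a,c} has moves stopped
LTS(Q): 8 reachable states
  q0 = rec X. c.a.(b.X)\{a,c} + b.c.c.(X + 0) has moves -b-> q1, -c-> q2
  q1 = c.c.((rec X. c.a.(b.X)\{a,c} + b.c.c.(X + 0)) + 0) has moves -c-> q3
  q2 = a.(b.(rec X. c.a.(b.X)\{a,c} + b.c.c.(X + 0)))\{a,c} has moves -a-> q4
  q3 = c.((rec X. c.a.(b.X)\{a,c} + b.c.c.(X + 0)) + 0) has moves -c-> q5
  q4 = (b.(rec X. c.a.(b.X)\{a,c} + b.c.c.(X + 0)))\{a,c} has moves -b-> q6
  q5 = (rec X. c.a.(b.X)\{a,c} + b.c.c.(X + 0)) + 0 has moves -b-> q1, -c-> q2
  q6 = (rec X. c.a.(b.X)\{a,c} + b.c.c.(X + 0))\{a,c} has moves -b-> q7
  q7 = (c.c.((rec X. c.a.(b.X)\{a,c} + b.c.c.(X + 0)) + 0))\{a,c} has moves stopped
Bisimilarity quotient blocks:
  B0 = {p0, p6}
  B1 = {p1, q2}
  B2 = {p3, q4}
  B3 = {p5, q6}
  B4 = {p7, p8, q7}
  B5 = {p2}
  B6 = {p4}
  B7 = {q0, q5}
  B8 = {q1}
  B9 = {q3}
p0 ∈ B0, q0 ∈ B7 → different blocks

not bisimilar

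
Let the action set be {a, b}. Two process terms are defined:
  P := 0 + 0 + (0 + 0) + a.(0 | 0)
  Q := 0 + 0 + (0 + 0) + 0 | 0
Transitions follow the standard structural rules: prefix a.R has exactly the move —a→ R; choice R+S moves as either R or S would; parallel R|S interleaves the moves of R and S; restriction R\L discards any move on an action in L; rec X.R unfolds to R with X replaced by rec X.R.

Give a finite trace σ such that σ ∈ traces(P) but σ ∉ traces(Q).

Reachable graph of P (2 states):
  m0 = 0 + 0 + (0 + 0) + a.(0 | 0) | —a→ m1
  m1 = 0 | 0 | stopped
Reachable graph of Q (1 states):
  n0 = 0 + 0 + (0 + 0) + 0 | 0 | stopped
Run σ = ⟨a⟩ on P: start {m0}
  [1] a ⇒ {m1}
  — P admits the full trace.
Run σ = ⟨a⟩ on Q: start {n0}
  [1] a ⇒ no successor for Q

a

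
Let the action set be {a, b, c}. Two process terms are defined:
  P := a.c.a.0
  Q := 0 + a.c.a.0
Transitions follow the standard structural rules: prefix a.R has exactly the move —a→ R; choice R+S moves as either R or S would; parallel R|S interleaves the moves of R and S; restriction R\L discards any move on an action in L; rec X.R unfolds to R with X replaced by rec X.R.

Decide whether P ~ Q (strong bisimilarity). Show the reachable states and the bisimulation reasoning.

P's transition system — 4 states:
  u0 = a.c.a.0 :: -a-> u1
  u1 = c.a.0 :: -c-> u2
  u2 = a.0 :: -a-> u3
  u3 = 0 :: stopped
Q's transition system — 4 states:
  v0 = 0 + a.c.a.0 :: -a-> v1
  v1 = c.a.0 :: -c-> v2
  v2 = a.0 :: -a-> v3
  v3 = 0 :: stopped
Partition-refinement fixed point:
  B0 = {u0, v0}
  B1 = {u1, v1}
  B2 = {u2, v2}
  B3 = {u3, v3}
u0 ∈ B0, v0 ∈ B0 → same block

YES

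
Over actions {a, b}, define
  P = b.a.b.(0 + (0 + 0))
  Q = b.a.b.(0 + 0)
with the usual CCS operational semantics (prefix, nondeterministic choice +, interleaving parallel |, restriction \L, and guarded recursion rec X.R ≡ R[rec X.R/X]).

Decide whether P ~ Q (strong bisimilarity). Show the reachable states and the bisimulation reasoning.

P's transition system — 4 states:
  p0 = b.a.b.(0 + (0 + 0)) ⊢ -b-> p1
  p1 = a.b.(0 + (0 + 0)) ⊢ -a-> p2
  p2 = b.(0 + (0 + 0)) ⊢ -b-> p3
  p3 = 0 + (0 + 0) ⊢ (no moves)
Q's transition system — 4 states:
  q0 = b.a.b.(0 + 0) ⊢ -b-> q1
  q1 = a.b.(0 + 0) ⊢ -a-> q2
  q2 = b.(0 + 0) ⊢ -b-> q3
  q3 = 0 + 0 ⊢ (no moves)
Bisimilarity quotient blocks:
  B0 = {p0, q0}
  B1 = {p1, q1}
  B2 = {p2, q2}
  B3 = {p3, q3}
p0 ∈ B0, q0 ∈ B0 → same block

bisimilar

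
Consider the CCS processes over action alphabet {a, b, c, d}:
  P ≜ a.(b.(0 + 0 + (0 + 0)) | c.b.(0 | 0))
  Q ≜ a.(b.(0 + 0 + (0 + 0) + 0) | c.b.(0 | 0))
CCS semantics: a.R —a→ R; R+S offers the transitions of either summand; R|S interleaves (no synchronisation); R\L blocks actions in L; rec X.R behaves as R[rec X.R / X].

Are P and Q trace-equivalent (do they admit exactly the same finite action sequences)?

P's transition system — 7 states:
  u0 = a.(b.(0 + 0 + (0 + 0)) | c.b.(0 | 0)) ⊢ --a--▸ u1
  u1 = b.(0 + 0 + (0 + 0)) | c.b.(0 | 0) ⊢ --b--▸ u2, --c--▸ u3
  u2 = (0 + 0 + (0 + 0)) | c.b.(0 | 0) ⊢ --c--▸ u4
  u3 = b.(0 + 0 + (0 + 0)) | b.(0 | 0) ⊢ --b--▸ u4, --b--▸ u5
  u4 = (0 + 0 + (0 + 0)) | b.(0 | 0) ⊢ --b--▸ u6
  u5 = b.(0 + 0 + (0 + 0)) | (0 | 0) ⊢ --b--▸ u6
  u6 = (0 + 0 + (0 + 0)) | (0 | 0) ⊢ deadlocked
Q's transition system — 7 states:
  v0 = a.(b.(0 + 0 + (0 + 0) + 0) | c.b.(0 | 0)) ⊢ --a--▸ v1
  v1 = b.(0 + 0 + (0 + 0) + 0) | c.b.(0 | 0) ⊢ --b--▸ v2, --c--▸ v3
  v2 = (0 + 0 + (0 + 0) + 0) | c.b.(0 | 0) ⊢ --c--▸ v4
  v3 = b.(0 + 0 + (0 + 0) + 0) | b.(0 | 0) ⊢ --b--▸ v4, --b--▸ v5
  v4 = (0 + 0 + (0 + 0) + 0) | b.(0 | 0) ⊢ --b--▸ v6
  v5 = b.(0 + 0 + (0 + 0) + 0) | (0 | 0) ⊢ --b--▸ v6
  v6 = (0 + 0 + (0 + 0) + 0) | (0 | 0) ⊢ deadlocked
Coarsest stable partition (strong bisimilarity classes):
  B0 = {u0, v0}
  B1 = {u1, v1}
  B2 = {u2, v2}
  B3 = {u4, u5, v4, v5}
  B4 = {u6, v6}
  B5 = {u3, v3}
u0 ∈ B0, v0 ∈ B0 → same block
Bisimilar ⇒ trace-equivalent.

trace-equivalent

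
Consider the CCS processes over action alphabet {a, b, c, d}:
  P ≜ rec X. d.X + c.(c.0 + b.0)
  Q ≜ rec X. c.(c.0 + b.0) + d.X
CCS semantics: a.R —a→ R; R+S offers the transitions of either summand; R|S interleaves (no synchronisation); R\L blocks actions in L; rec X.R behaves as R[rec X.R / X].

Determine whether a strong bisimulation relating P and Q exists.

bisimilar

Reachable graph of P (3 states):
  s0 = rec X. d.X + c.(c.0 + b.0) | =c=> s1, =d=> s0
  s1 = c.0 + b.0 | =b=> s2, =c=> s2
  s2 = 0 | ·
Reachable graph of Q (3 states):
  t0 = rec X. c.(c.0 + b.0) + d.X | =c=> t1, =d=> t0
  t1 = c.0 + b.0 | =b=> t2, =c=> t2
  t2 = 0 | ·
Bisimilarity quotient blocks:
  B0 = {s0, t0}
  B1 = {s1, t1}
  B2 = {s2, t2}
s0 ∈ B0, t0 ∈ B0 → same block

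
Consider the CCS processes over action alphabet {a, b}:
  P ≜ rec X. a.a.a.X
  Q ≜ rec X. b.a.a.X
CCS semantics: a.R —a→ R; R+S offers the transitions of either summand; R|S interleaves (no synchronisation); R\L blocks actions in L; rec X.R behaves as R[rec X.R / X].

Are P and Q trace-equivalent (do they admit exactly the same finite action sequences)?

LTS(P): 3 reachable states
  s0 = rec X. a.a.a.X has moves --a--▸ s1
  s1 = a.a.(rec X. a.a.a.X) has moves --a--▸ s2
  s2 = a.(rec X. a.a.a.X) has moves --a--▸ s0
LTS(Q): 3 reachable states
  t0 = rec X. b.a.a.X has moves --b--▸ t1
  t1 = a.a.(rec X. b.a.a.X) has moves --a--▸ t2
  t2 = a.(rec X. b.a.a.X) has moves --a--▸ t0
Run σ = ⟨a⟩ on P: start {s0}
  [1] a ⇒ {s1}
  — P admits the full trace.
Run σ = ⟨a⟩ on Q: start {t0}
  [1] a ⇒ no successor for Q

traces(P) ≠ traces(Q) — witness ⟨a⟩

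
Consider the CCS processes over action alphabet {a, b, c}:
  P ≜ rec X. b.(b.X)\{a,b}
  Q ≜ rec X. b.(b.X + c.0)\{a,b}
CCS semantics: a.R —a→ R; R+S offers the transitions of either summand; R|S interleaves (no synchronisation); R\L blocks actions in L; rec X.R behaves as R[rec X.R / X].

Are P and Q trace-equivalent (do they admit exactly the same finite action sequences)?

trace-distinct — witness ⟨bc⟩

LTS(P): 2 reachable states
  m0 = rec X. b.(b.X)\{a,b} ⊢ --b--▸ m1
  m1 = (b.(rec X. b.(b.X)\{a,b}))\{a,b} ⊢ stopped
LTS(Q): 3 reachable states
  n0 = rec X. b.(b.X + c.0)\{a,b} ⊢ --b--▸ n1
  n1 = (b.(rec X. b.(b.X + c.0)\{a,b}) + c.0)\{a,b} ⊢ --c--▸ n2
  n2 = 0\{a,b} ⊢ stopped
Executing bc from Q (initial set {n0}):
  step 1 (b): {n1}
  step 2 (c): {n2}
  ✓ Q
Executing bc from P (initial set {m0}):
  step 1 (b): {m1}
  step 2 (c): no successor for P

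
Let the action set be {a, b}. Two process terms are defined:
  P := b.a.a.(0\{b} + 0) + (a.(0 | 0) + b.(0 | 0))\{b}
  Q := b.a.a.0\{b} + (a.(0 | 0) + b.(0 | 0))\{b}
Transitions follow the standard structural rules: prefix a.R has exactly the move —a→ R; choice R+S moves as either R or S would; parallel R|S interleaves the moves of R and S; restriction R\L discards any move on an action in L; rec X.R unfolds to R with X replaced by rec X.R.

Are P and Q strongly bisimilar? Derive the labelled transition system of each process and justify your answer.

YES

Reachable graph of P (5 states):
  s0 = b.a.a.(0\{b} + 0) + (a.(0 | 0) + b.(0 | 0))\{b} | --a--▸ s1, --b--▸ s2
  s1 = (0 | 0)\{b} | deadlocked
  s2 = a.a.(0\{b} + 0) | --a--▸ s3
  s3 = a.(0\{b} + 0) | --a--▸ s4
  s4 = 0\{b} + 0 | deadlocked
Reachable graph of Q (5 states):
  t0 = b.a.a.0\{b} + (a.(0 | 0) + b.(0 | 0))\{b} | --a--▸ t1, --b--▸ t2
  t1 = (0 | 0)\{b} | deadlocked
  t2 = a.a.0\{b} | --a--▸ t3
  t3 = a.0\{b} | --a--▸ t4
  t4 = 0\{b} | deadlocked
Partition-refinement fixed point:
  B0 = {s0, t0}
  B1 = {s1, s4, t1, t4}
  B2 = {s2, t2}
  B3 = {s3, t3}
s0 ∈ B0, t0 ∈ B0 → same block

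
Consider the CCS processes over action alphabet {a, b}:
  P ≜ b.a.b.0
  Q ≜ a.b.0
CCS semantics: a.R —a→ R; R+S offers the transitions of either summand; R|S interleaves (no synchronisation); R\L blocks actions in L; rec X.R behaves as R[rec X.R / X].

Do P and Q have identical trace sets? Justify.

traces(P) ≠ traces(Q) — witness ⟨b⟩

LTS(P): 4 reachable states
  p0 = b.a.b.0 :: =b=> p1
  p1 = a.b.0 :: =a=> p2
  p2 = b.0 :: =b=> p3
  p3 = 0 :: deadlocked
LTS(Q): 3 reachable states
  q0 = a.b.0 :: =a=> q1
  q1 = b.0 :: =b=> q2
  q2 = 0 :: deadlocked
Trace ⟨b⟩ through P, begin at {p0}:
  [1] b ⇒ {p1}
  ✓ P
Trace ⟨b⟩ through Q, begin at {q0}:
  [1] b ⇒ ∅ (Q stuck)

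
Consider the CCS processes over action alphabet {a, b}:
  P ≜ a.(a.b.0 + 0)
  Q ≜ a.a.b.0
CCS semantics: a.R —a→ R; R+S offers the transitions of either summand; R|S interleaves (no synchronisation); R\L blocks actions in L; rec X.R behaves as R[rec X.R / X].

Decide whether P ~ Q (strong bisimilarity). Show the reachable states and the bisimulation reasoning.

P ~ Q

P's transition system — 4 states:
  m0 = a.(a.b.0 + 0) ⊢ -a-> m1
  m1 = a.b.0 + 0 ⊢ -a-> m2
  m2 = b.0 ⊢ -b-> m3
  m3 = 0 ⊢ deadlocked
Q's transition system — 4 states:
  n0 = a.a.b.0 ⊢ -a-> n1
  n1 = a.b.0 ⊢ -a-> n2
  n2 = b.0 ⊢ -b-> n3
  n3 = 0 ⊢ deadlocked
Bisimilarity quotient blocks:
  B0 = {m0, n0}
  B1 = {m1, n1}
  B2 = {m2, n2}
  B3 = {m3, n3}
m0 ∈ B0, n0 ∈ B0 → same block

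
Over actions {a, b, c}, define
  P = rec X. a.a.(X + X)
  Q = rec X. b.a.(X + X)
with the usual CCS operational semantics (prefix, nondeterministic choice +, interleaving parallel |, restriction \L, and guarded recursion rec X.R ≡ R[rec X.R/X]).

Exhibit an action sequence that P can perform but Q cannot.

a

LTS(P): 3 reachable states
  s0 = rec X. a.a.(X + X) | =a=> s1
  s1 = a.((rec X. a.a.(X + X)) + (rec X. a.a.(X + X))) | =a=> s2
  s2 = (rec X. a.a.(X + X)) + (rec X. a.a.(X + X)) | =a=> s1
LTS(Q): 3 reachable states
  t0 = rec X. b.a.(X + X) | =b=> t1
  t1 = a.((rec X. b.a.(X + X)) + (rec X. b.a.(X + X))) | =a=> t2
  t2 = (rec X. b.a.(X + X)) + (rec X. b.a.(X + X)) | =b=> t1
Run σ = ⟨a⟩ on P: start {s0}
  step 1 (a): {s1}
  — P admits the full trace.
Run σ = ⟨a⟩ on Q: start {t0}
  step 1 (a): ∅ (Q stuck)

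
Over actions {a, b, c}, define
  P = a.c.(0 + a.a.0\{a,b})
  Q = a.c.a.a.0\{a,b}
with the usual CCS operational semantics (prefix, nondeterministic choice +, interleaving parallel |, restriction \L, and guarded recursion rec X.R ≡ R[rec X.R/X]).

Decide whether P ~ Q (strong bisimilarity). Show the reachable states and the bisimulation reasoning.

LTS(P): 5 reachable states
  s0 = a.c.(0 + a.a.0\{a,b}) :: ··a··> s1
  s1 = c.(0 + a.a.0\{a,b}) :: ··c··> s2
  s2 = 0 + a.a.0\{a,b} :: ··a··> s3
  s3 = a.0\{a,b} :: ··a··> s4
  s4 = 0\{a,b} :: ∅
LTS(Q): 5 reachable states
  t0 = a.c.a.a.0\{a,b} :: ··a··> t1
  t1 = c.a.a.0\{a,b} :: ··c··> t2
  t2 = a.a.0\{a,b} :: ··a··> t3
  t3 = a.0\{a,b} :: ··a··> t4
  t4 = 0\{a,b} :: ∅
Coarsest stable partition (strong bisimilarity classes):
  B0 = {s0, t0}
  B1 = {s1, t1}
  B2 = {s2, t2}
  B3 = {s3, t3}
  B4 = {s4, t4}
s0 ∈ B0, t0 ∈ B0 → same block

YES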